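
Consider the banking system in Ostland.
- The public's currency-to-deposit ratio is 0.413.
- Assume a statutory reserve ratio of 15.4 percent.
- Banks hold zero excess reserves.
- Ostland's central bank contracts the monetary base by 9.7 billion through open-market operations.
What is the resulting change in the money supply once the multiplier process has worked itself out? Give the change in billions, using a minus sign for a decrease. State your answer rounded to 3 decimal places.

-24.173 billion

The money multiplier is m = (1 + c) / (rr + c) = (1 + 0.413) / (0.154 + 0.413) ≈ 2.49206.
The sale removes 9.7 billion of base, so ΔM = m × ΔMB = 2.49206 × (−9.7) ≈ -24.173 billion.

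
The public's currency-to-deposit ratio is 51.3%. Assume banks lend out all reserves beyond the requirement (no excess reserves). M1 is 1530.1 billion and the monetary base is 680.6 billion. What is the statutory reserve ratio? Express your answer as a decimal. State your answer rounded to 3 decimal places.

0.160

Using m = M/MB = 1530.1/680.6 ≈ 2.248163. Since m = (1 + c)/(c + rr + e), the denominator satisfies c + rr + e = (1 + c)/m = (1 + 0.513) / 2.248163 ≈ 0.672994.
With c = 0.513 and e = 0, the statutory reserve ratio is 0.672994 − 0.513 − 0 = 0.159994.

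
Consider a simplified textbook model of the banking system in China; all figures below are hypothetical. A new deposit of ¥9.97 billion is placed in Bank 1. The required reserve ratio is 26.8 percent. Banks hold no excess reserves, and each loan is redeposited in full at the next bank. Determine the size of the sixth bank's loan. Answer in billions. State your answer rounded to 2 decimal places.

¥1.53 billion

Each bank lends a fraction (1 − rr) = 0.7320 of the deposit it receives, so Bank 6 receives 9.97·0.7320^5 and lends 9.97·0.7320^6 ≈ 1.5338 billion.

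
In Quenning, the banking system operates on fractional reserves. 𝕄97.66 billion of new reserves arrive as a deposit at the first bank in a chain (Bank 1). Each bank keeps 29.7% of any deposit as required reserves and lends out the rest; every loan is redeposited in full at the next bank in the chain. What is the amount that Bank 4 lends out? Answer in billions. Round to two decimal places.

Each bank lends a fraction (1 − rr) = 0.7030 of the deposit it receives, so Bank 4 receives 97.66·0.7030^3 and lends 97.66·0.7030^4 ≈ 23.8527 billion.

𝕄23.85 billion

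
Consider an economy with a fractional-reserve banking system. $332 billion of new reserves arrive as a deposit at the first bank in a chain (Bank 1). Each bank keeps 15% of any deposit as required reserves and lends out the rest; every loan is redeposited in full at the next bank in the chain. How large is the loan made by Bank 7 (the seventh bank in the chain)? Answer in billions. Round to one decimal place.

$106.4 billion

Each bank lends a fraction (1 − rr) = 0.8500 of the deposit it receives, so Bank 7 receives 332·0.8500^6 and lends 332·0.8500^7 ≈ 106.4316 billion.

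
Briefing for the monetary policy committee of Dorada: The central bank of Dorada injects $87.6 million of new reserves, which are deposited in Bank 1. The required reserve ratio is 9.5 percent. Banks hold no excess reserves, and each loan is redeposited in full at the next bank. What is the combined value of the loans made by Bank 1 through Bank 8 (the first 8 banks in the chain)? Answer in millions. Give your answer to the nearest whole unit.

Bank i lends (1 − rr)^i of the original deposit: Bank 1 lends 87.6·0.9050 = 79.2780, Bank 2 lends 87.6·0.9050² ≈ 71.7466, and so on.
Summing a geometric series: total = 87.6·[0.9050·(1 − 0.9050^8) / (1 − 0.9050)] ≈ 458.9985 million.

$459 million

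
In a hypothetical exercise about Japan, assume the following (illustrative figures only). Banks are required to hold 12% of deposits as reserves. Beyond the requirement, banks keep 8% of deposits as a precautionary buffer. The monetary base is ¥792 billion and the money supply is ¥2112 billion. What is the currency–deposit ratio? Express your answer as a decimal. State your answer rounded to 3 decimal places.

Using m = M/MB = 2112/792 ≈ 2.666667. From m = (1 + c)/(c + rr + e), rearranging gives 1 + c = m·(c + rr + e), so c·(1 − m) = m·(rr + e) − 1.
Hence c = [m·(rr + e) − 1]/(1 − m) = [2.666667 × (0.12 + 0.08) − 1] / (1 − 2.666667) ≈ 0.280000.

0.280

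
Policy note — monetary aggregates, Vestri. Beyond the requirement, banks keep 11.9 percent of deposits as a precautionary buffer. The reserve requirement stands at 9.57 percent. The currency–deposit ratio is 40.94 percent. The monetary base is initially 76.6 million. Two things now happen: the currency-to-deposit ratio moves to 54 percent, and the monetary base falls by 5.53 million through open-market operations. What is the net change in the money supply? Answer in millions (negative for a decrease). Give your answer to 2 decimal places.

Before: m₁ = (1 + 0.4094) / (0.0957 + 0.119 + 0.4094) ≈ 2.25829, MB₁ = 76.6, so M₁ = 2.25829 × 76.6 ≈ 172.985 million.
After: m₂ = (1 + 0.54) / (0.0957 + 0.119 + 0.54) ≈ 2.04055, MB₂ = 76.6 − 5.53 = 71.07, so M₂ = 2.04055 × 71.07 ≈ 145.0219 million.
ΔM = M₂ − M₁ = 145.0219 − 172.985 = -27.9631 million.

-27.96 million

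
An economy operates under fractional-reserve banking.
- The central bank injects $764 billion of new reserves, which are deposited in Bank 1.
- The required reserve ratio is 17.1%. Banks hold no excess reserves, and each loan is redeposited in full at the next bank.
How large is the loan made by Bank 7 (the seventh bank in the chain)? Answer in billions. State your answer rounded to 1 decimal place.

$205.6 billion

Each bank lends a fraction (1 − rr) = 0.8290 of the deposit it receives, so Bank 7 receives 764·0.8290^6 and lends 764·0.8290^7 ≈ 205.5773 billion.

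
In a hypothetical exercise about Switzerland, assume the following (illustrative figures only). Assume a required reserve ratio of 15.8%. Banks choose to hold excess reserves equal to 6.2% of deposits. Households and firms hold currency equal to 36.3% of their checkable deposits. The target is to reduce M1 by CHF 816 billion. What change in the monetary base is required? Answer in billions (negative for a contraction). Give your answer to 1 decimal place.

-349.0 billion

The money multiplier is m = (1 + c) / (rr + e + c) = (1 + 0.363) / (0.158 + 0.062 + 0.363) ≈ 2.33791.
ΔMB = ΔM / m = (−816) / 2.33791 ≈ -349.0297 billion.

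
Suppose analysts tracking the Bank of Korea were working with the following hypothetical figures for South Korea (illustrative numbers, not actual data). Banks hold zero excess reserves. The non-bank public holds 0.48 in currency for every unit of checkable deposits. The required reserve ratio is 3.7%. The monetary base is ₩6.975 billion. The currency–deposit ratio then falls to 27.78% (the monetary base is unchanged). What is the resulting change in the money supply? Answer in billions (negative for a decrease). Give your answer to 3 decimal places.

₩8.345 billion

Initially m₁ = (1 + 0.48) / (0.037 + 0.48) ≈ 2.86267, so M₁ = 2.86267 × 6.975 ≈ 19.9671 billion.
After the change m₂ = (1 + 0.2778) / (0.037 + 0.2778) ≈ 4.05909, so M₂ = 4.05909 × 6.975 ≈ 28.3122 billion.
ΔM = M₂ − M₁ = 28.3122 − 19.9671 = 8.3451 billion.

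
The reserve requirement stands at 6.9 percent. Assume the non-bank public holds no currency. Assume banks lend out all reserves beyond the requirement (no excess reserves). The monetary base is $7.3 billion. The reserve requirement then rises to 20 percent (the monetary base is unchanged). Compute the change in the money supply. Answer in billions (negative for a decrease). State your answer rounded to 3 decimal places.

-69.297 billion

Initially m₁ = 1 / (0.069) ≈ 14.49275, so M₁ = 14.49275 × 7.3 ≈ 105.7971 billion.
After the change m₂ = 1 / (0.2) = 5, so M₂ = 5 × 7.3 = 36.5 billion.
ΔM = M₂ − M₁ = 36.5 − 105.7971 = -69.2971 billion.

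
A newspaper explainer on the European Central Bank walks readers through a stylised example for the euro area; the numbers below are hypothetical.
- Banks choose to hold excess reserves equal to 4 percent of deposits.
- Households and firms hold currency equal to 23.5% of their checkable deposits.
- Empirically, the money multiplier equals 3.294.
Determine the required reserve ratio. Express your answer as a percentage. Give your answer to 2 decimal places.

Using m = 3.294. Since m = (1 + c)/(c + rr + e), the denominator satisfies c + rr + e = (1 + c)/m = (1 + 0.235) / 3.294 ≈ 0.374924.
With c = 0.235 and e = 0.04, the required reserve ratio is 0.374924 − 0.235 − 0.04 = 0.099924.

9.99%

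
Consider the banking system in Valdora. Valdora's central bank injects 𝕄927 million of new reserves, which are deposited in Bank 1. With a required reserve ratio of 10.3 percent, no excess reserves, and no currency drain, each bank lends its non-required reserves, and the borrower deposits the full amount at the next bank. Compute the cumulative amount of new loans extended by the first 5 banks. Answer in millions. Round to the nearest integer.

Bank i lends (1 − rr)^i of the original deposit: Bank 1 lends 927·0.8970 = 831.5190, Bank 2 lends 927·0.8970² ≈ 745.8725, and so on.
Summing a geometric series: total = 927·[0.8970·(1 − 0.8970^5) / (1 − 0.8970)] ≈ 3384.8968 million.

𝕄3385 million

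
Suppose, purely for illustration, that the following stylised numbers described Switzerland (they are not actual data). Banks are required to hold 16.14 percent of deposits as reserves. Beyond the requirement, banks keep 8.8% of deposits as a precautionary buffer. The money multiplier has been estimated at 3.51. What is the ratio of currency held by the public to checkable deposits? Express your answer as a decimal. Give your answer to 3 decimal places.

0.050

Using m = 3.51. From m = (1 + c)/(c + rr + e), rearranging gives 1 + c = m·(c + rr + e), so c·(1 − m) = m·(rr + e) − 1.
Hence c = [m·(rr + e) − 1]/(1 − m) = [3.51 × (0.1614 + 0.088) − 1] / (1 − 3.51) ≈ 0.049644.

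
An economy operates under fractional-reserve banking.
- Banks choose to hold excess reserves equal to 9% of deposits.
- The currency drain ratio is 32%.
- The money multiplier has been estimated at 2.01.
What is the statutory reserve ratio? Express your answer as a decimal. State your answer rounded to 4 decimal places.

Using m = 2.01. Since m = (1 + c)/(c + rr + e), the denominator satisfies c + rr + e = (1 + c)/m = (1 + 0.32) / 2.01 ≈ 0.656716.
With c = 0.32 and e = 0.09, the statutory reserve ratio is 0.656716 − 0.32 − 0.09 = 0.246716.

0.2467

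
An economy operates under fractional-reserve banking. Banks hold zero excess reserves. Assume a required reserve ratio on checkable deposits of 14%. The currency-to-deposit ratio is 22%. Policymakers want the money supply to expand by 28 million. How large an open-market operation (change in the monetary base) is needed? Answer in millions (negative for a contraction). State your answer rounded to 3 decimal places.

The money multiplier is m = (1 + c) / (rr + c) = (1 + 0.22) / (0.14 + 0.22) ≈ 3.388889.
ΔMB = ΔM / m = (+28) / 3.388889 ≈ 8.2623 million.

8.262 million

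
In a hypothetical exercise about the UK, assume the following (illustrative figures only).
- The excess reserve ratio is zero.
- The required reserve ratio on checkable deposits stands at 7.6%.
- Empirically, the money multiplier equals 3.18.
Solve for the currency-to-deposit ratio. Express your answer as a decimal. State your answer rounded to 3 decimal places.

Using m = 3.18. From m = (1 + c)/(c + rr + e), rearranging gives 1 + c = m·(c + rr + e), so c·(1 − m) = m·(rr + e) − 1.
Hence c = [m·(rr + e) − 1]/(1 − m) = [3.18 × (0.076 + 0) − 1] / (1 − 3.18) ≈ 0.347853.

0.348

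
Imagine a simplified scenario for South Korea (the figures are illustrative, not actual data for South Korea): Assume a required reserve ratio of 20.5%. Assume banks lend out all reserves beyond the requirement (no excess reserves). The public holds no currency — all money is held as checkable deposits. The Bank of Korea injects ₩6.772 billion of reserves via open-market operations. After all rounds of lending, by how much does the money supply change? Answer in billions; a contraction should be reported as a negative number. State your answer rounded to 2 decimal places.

₩33.03 billion

The simple money multiplier is m = 1/rr = 1/0.205 ≈ 4.8780.
An open-market purchase increases the monetary base by 6.772 billion, so ΔM = m × ΔMB = 4.8780 × 6.772 ≈ 33.0338 billion.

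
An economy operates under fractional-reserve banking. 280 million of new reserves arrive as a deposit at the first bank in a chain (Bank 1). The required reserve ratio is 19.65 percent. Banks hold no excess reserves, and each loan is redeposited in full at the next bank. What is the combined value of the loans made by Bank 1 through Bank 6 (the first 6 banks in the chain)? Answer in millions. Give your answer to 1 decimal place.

836.8 million

Bank i lends (1 − rr)^i of the original deposit: Bank 1 lends 280·0.8035 = 224.9800, Bank 2 lends 280·0.8035² ≈ 180.7714, and so on.
Summing a geometric series: total = 280·[0.8035·(1 − 0.8035^6) / (1 − 0.8035)] ≈ 836.8329 million.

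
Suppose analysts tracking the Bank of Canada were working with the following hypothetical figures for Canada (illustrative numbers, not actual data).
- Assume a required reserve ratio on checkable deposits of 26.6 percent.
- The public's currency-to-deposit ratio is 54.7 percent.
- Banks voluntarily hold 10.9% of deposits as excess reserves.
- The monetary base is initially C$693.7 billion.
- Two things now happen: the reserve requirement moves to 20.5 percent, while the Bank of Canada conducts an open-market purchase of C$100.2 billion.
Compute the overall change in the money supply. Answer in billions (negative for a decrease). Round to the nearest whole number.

C$262 billion

Before: m₁ = (1 + 0.547) / (0.266 + 0.109 + 0.547) ≈ 1.6779, MB₁ = 693.7, so M₁ = 1.6779 × 693.7 ≈ 1163.9592 billion.
After: m₂ = (1 + 0.547) / (0.205 + 0.109 + 0.547) ≈ 1.7967, MB₂ = 693.7 + 100.2 = 793.9, so M₂ = 1.7967 × 793.9 ≈ 1426.4001 billion.
ΔM = M₂ − M₁ = 1426.4001 − 1163.9592 = 262.4409 billion.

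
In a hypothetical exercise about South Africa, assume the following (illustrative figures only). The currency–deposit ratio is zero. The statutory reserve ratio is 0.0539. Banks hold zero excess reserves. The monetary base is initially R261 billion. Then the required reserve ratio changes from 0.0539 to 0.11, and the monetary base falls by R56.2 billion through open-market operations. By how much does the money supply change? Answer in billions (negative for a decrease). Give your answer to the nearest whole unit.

Before: m₁ = 1 / (0.0539) ≈ 18.5529, MB₁ = 261, so M₁ = 18.5529 × 261 = 4842.3069 billion.
After: m₂ = 1 / (0.11) ≈ 9.0909, MB₂ = 261 − 56.2 = 204.8, so M₂ = 9.0909 × 204.8 ≈ 1861.8163 billion.
ΔM = M₂ − M₁ = 1861.8163 − 4842.3069 = -2980.4906 billion.

-2980 billion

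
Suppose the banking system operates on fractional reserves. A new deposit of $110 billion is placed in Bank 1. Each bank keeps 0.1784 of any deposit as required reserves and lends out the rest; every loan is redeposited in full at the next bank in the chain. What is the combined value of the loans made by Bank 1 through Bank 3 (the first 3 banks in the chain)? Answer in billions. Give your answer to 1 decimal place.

Bank i lends (1 − rr)^i of the original deposit: Bank 1 lends 110·0.8216 = 90.3760, Bank 2 lends 110·0.8216² ≈ 74.2529, and so on.
Summing a geometric series: total = 110·[0.8216·(1 − 0.8216^3) / (1 − 0.8216)] ≈ 225.6351 billion.

$225.6 billion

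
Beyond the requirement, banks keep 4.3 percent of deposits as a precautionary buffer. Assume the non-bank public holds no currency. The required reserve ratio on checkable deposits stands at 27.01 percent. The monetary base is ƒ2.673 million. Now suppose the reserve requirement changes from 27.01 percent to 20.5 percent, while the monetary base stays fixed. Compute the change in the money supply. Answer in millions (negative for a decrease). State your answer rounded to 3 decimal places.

ƒ2.241 million

Initially m₁ = 1 / (0.2701 + 0.043) ≈ 3.19387, so M₁ = 3.19387 × 2.673 ≈ 8.5372 million.
After the change m₂ = 1 / (0.205 + 0.043) ≈ 4.03226, so M₂ = 4.03226 × 2.673 ≈ 10.7782 million.
ΔM = M₂ − M₁ = 10.7782 − 8.5372 = 2.241 million.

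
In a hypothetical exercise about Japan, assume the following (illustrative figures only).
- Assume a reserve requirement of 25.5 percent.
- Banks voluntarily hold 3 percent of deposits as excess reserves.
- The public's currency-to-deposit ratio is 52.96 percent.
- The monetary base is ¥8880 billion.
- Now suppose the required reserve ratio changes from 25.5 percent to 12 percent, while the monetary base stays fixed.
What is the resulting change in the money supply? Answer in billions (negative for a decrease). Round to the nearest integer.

Initially m₁ = (1 + 0.5296) / (0.255 + 0.03 + 0.5296) ≈ 1.87773, so M₁ = 1.87773 × 8880 = 16674.2424 billion.
After the change m₂ = (1 + 0.5296) / (0.12 + 0.03 + 0.5296) ≈ 2.25074, so M₂ = 2.25074 × 8880 = 19986.5712 billion.
ΔM = M₂ − M₁ = 19986.5712 − 16674.2424 = 3312.3288 billion.

¥3312 billion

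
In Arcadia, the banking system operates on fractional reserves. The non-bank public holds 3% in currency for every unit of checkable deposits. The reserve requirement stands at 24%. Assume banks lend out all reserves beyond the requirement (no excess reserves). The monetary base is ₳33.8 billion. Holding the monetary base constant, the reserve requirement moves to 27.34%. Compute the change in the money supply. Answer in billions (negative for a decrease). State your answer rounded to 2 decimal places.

-14.19 billion

Initially m₁ = (1 + 0.03) / (0.24 + 0.03) ≈ 3.81481, so M₁ = 3.81481 × 33.8 ≈ 128.9406 billion.
After the change m₂ = (1 + 0.03) / (0.2734 + 0.03) ≈ 3.39486, so M₂ = 3.39486 × 33.8 ≈ 114.7463 billion.
ΔM = M₂ − M₁ = 114.7463 − 128.9406 = -14.1943 billion.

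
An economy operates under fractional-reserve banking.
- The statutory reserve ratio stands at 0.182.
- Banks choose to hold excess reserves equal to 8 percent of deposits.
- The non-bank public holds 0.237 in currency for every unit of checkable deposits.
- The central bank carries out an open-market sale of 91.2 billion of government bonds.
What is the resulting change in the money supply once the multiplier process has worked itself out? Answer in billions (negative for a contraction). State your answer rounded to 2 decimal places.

-226.08 billion

The money multiplier is m = (1 + c) / (rr + e + c) = (1 + 0.237) / (0.182 + 0.08 + 0.237) ≈ 2.47896.
The sale removes 91.2 billion of base, so ΔM = m × ΔMB = 2.47896 × (−91.2) ≈ -226.0812 billion.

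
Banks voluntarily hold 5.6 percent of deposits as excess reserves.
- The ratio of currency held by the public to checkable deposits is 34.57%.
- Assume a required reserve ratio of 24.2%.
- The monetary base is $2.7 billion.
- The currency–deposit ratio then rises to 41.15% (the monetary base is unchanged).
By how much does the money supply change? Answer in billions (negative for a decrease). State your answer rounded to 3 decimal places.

Initially m₁ = (1 + 0.3457) / (0.242 + 0.056 + 0.3457) ≈ 2.09057, so M₁ = 2.09057 × 2.7 ≈ 5.6445 billion.
After the change m₂ = (1 + 0.4115) / (0.242 + 0.056 + 0.4115) ≈ 1.98943, so M₂ = 1.98943 × 2.7 ≈ 5.3715 billion.
ΔM = M₂ − M₁ = 5.3715 − 5.6445 = -0.273 billion.

-0.273 billion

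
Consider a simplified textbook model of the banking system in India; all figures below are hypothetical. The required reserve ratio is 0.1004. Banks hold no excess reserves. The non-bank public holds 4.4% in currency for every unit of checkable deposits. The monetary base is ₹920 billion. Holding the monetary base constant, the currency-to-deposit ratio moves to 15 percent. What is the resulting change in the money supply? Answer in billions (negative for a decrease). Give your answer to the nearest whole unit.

-2426 billion

Initially m₁ = (1 + 0.044) / (0.1004 + 0.044) ≈ 7.2299, so M₁ = 7.2299 × 920 = 6651.508 billion.
After the change m₂ = (1 + 0.15) / (0.1004 + 0.15) ≈ 4.5927, so M₂ = 4.5927 × 920 = 4225.284 billion.
ΔM = M₂ − M₁ = 4225.284 − 6651.508 = -2426.224 billion.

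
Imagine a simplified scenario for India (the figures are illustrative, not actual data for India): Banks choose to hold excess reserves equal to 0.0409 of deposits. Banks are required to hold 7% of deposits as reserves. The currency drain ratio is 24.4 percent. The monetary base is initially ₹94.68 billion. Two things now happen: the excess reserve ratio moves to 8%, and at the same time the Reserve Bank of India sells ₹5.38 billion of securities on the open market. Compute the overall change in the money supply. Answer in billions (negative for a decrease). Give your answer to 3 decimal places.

-49.921 billion

Before: m₁ = (1 + 0.244) / (0.07 + 0.0409 + 0.244) ≈ 3.505213, MB₁ = 94.68, so M₁ = 3.505213 × 94.68 ≈ 331.8736 billion.
After: m₂ = (1 + 0.244) / (0.07 + 0.08 + 0.244) ≈ 3.157360, MB₂ = 94.68 − 5.38 = 89.3, so M₂ = 3.157360 × 89.3 ≈ 281.9522 billion.
ΔM = M₂ − M₁ = 281.9522 − 331.8736 = -49.9214 billion.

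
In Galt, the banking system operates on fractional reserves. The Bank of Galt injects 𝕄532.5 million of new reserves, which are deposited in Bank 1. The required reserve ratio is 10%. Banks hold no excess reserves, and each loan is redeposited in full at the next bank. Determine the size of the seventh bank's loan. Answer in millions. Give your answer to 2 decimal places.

Each bank lends a fraction (1 − rr) = 0.9000 of the deposit it receives, so Bank 7 receives 532.5·0.9000^6 and lends 532.5·0.9000^7 ≈ 254.6931 million.

𝕄254.69 million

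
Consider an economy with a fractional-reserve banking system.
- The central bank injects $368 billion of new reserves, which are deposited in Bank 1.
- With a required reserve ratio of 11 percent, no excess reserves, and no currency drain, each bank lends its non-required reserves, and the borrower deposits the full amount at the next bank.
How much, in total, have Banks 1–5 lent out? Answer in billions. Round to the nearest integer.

Bank i lends (1 − rr)^i of the original deposit: Bank 1 lends 368·0.8900 = 327.5200, Bank 2 lends 368·0.8900² = 291.4928, and so on.
Summing a geometric series: total = 368·[0.8900·(1 − 0.8900^5) / (1 − 0.8900)] ≈ 1314.8262 billion.

$1315 billion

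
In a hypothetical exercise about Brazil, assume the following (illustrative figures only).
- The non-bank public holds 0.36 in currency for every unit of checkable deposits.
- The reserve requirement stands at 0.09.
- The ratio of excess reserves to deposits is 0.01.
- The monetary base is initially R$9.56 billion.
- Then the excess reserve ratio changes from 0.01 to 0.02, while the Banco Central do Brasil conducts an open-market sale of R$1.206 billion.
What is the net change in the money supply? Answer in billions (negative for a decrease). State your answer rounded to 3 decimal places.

Before: m₁ = (1 + 0.36) / (0.09 + 0.01 + 0.36) ≈ 2.95652, MB₁ = 9.56, so M₁ = 2.95652 × 9.56 ≈ 28.2643 billion.
After: m₂ = (1 + 0.36) / (0.09 + 0.02 + 0.36) ≈ 2.89362, MB₂ = 9.56 − 1.206 = 8.354, so M₂ = 2.89362 × 8.354 ≈ 24.1733 billion.
ΔM = M₂ − M₁ = 24.1733 − 28.2643 = -4.091 billion.

-4.091 billion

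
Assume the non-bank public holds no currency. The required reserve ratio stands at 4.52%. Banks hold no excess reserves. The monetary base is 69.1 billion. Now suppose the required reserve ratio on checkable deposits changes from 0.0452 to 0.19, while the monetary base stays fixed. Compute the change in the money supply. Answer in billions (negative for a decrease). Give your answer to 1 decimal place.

-1165.1 billion

Initially m₁ = 1 / (0.0452) ≈ 22.1239, so M₁ = 22.1239 × 69.1 ≈ 1528.7615 billion.
After the change m₂ = 1 / (0.19) ≈ 5.2632, so M₂ = 5.2632 × 69.1 ≈ 363.6871 billion.
ΔM = M₂ − M₁ = 363.6871 − 1528.7615 = -1165.0744 billion.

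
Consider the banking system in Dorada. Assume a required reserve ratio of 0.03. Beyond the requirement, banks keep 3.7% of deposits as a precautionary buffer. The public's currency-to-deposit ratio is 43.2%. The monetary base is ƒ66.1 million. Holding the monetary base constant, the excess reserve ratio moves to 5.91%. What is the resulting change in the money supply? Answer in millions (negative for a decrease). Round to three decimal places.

-8.045 million

Initially m₁ = (1 + 0.432) / (0.03 + 0.037 + 0.432) ≈ 2.869739, so M₁ = 2.869739 × 66.1 ≈ 189.6897 million.
After the change m₂ = (1 + 0.432) / (0.03 + 0.0591 + 0.432) ≈ 2.748033, so M₂ = 2.748033 × 66.1 ≈ 181.645 million.
ΔM = M₂ − M₁ = 181.645 − 189.6897 = -8.0447 million.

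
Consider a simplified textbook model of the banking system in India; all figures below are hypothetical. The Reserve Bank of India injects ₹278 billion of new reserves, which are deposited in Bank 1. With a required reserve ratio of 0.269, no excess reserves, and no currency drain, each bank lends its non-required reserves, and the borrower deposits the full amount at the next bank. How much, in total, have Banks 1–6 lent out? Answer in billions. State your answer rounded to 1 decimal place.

Bank i lends (1 − rr)^i of the original deposit: Bank 1 lends 278·0.7310 = 203.2180, Bank 2 lends 278·0.7310² ≈ 148.5524, and so on.
Summing a geometric series: total = 278·[0.7310·(1 − 0.7310^6) / (1 − 0.7310)] ≈ 640.1878 billion.

₹640.2 billion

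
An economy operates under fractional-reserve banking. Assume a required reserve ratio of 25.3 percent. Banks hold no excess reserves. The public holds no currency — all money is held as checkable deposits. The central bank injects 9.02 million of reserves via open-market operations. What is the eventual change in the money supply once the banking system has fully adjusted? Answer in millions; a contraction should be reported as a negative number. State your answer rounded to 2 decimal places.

The simple money multiplier is m = 1/rr = 1/0.253 ≈ 3.9526.
An open-market purchase increases the monetary base by 9.02 million, so ΔM = m × ΔMB = 3.9526 × 9.02 ≈ 35.6525 million.

35.65 million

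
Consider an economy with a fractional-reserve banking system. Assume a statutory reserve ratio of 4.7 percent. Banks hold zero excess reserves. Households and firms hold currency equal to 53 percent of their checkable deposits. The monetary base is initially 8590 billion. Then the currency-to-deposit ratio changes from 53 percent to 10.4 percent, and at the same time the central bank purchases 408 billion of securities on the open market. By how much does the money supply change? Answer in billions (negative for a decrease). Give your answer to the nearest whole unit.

Before: m₁ = (1 + 0.53) / (0.047 + 0.53) ≈ 2.65165, MB₁ = 8590, so M₁ = 2.65165 × 8590 = 22777.6735 billion.
After: m₂ = (1 + 0.104) / (0.047 + 0.104) ≈ 7.31126, MB₂ = 8590 + 408 = 8998, so M₂ = 7.31126 × 8998 ≈ 65786.7175 billion.
ΔM = M₂ − M₁ = 65786.7175 − 22777.6735 = 43009.044 billion.

43009 billion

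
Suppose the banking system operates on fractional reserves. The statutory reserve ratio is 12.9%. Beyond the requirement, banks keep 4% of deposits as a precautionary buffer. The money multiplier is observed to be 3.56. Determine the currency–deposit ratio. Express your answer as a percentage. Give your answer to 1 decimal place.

Using m = 3.56. From m = (1 + c)/(c + rr + e), rearranging gives 1 + c = m·(c + rr + e), so c·(1 − m) = m·(rr + e) − 1.
Hence c = [m·(rr + e) − 1]/(1 − m) = [3.56 × (0.129 + 0.04) − 1] / (1 − 3.56) ≈ 0.155609.

15.6%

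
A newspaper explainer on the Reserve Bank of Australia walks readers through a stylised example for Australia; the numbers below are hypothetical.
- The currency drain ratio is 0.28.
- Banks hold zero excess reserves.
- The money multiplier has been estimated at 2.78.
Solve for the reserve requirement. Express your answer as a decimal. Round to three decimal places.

Using m = 2.78. Since m = (1 + c)/(c + rr + e), the denominator satisfies c + rr + e = (1 + c)/m = (1 + 0.28) / 2.78 ≈ 0.460432.
With c = 0.28 and e = 0, the reserve requirement is 0.460432 − 0.28 − 0 = 0.180432.

0.180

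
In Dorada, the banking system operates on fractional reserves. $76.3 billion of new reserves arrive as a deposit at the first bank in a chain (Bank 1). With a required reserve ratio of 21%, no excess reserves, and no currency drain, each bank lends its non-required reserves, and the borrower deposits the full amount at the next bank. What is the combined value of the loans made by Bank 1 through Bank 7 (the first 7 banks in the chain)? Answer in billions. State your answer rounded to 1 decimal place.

$231.9 billion

Bank i lends (1 − rr)^i of the original deposit: Bank 1 lends 76.3·0.7900 = 60.2770, Bank 2 lends 76.3·0.7900² ≈ 47.6188, and so on.
Summing a geometric series: total = 76.3·[0.7900·(1 − 0.7900^7) / (1 − 0.7900)] ≈ 231.9117 billion.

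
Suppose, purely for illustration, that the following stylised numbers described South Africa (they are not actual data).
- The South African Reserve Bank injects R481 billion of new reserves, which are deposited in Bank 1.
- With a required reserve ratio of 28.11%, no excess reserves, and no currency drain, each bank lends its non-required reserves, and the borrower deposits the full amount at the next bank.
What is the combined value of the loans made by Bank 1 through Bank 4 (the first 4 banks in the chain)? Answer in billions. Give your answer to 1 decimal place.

Bank i lends (1 − rr)^i of the original deposit: Bank 1 lends 481·0.7189 = 345.7909, Bank 2 lends 481·0.7189² ≈ 248.5891, and so on.
Summing a geometric series: total = 481·[0.7189·(1 − 0.7189^4) / (1 − 0.7189)] ≈ 901.5658 billion.

R901.6 billion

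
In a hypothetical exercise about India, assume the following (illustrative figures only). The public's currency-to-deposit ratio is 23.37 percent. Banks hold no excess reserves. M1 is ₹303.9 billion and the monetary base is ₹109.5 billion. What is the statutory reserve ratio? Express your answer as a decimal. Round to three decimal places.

Using m = M/MB = 303.9/109.5 ≈ 2.775342. Since m = (1 + c)/(c + rr + e), the denominator satisfies c + rr + e = (1 + c)/m = (1 + 0.2337) / 2.775342 ≈ 0.444522.
With c = 0.2337 and e = 0, the statutory reserve ratio is 0.444522 − 0.2337 − 0 = 0.210822.

0.211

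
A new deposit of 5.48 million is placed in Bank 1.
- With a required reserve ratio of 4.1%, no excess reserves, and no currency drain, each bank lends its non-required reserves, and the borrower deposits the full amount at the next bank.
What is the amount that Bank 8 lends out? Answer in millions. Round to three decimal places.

3.920 million

Each bank lends a fraction (1 − rr) = 0.9590 of the deposit it receives, so Bank 8 receives 5.48·0.9590^7 and lends 5.48·0.9590^8 ≈ 3.9204 million.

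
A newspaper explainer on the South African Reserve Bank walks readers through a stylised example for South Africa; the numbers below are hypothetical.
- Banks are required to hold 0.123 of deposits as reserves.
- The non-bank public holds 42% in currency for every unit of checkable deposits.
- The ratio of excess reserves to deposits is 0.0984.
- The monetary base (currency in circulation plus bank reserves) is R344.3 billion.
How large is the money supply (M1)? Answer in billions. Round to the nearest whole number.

R762 billion

The money multiplier is m = (1 + c) / (rr + e + c) = (1 + 0.42) / (0.123 + 0.0984 + 0.42) ≈ 2.2139.
So M = m × MB = 2.2139 × 344.3 ≈ 762.2458 billion.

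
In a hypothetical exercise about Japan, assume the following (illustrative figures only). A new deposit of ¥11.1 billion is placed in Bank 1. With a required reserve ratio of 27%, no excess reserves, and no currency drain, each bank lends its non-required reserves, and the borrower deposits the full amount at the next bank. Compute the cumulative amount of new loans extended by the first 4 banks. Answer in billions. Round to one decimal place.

¥21.5 billion

Bank i lends (1 − rr)^i of the original deposit: Bank 1 lends 11.1·0.7300 = 8.1030, Bank 2 lends 11.1·0.7300² ≈ 5.9152, and so on.
Summing a geometric series: total = 11.1·[0.7300·(1 − 0.7300^4) / (1 − 0.7300)] ≈ 21.4885 billion.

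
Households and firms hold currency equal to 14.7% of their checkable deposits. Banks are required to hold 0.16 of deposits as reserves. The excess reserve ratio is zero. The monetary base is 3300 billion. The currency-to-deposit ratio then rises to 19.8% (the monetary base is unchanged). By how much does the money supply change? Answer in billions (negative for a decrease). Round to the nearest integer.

-1286 billion

Initially m₁ = (1 + 0.147) / (0.16 + 0.147) ≈ 3.73616, so M₁ = 3.73616 × 3300 = 12329.328 billion.
After the change m₂ = (1 + 0.198) / (0.16 + 0.198) ≈ 3.34637, so M₂ = 3.34637 × 3300 = 11043.021 billion.
ΔM = M₂ − M₁ = 11043.021 − 12329.328 = -1286.307 billion.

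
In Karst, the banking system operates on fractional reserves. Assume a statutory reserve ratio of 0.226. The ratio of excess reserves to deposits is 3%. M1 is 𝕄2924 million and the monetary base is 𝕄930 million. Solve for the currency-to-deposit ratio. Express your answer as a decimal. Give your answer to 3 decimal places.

Using m = M/MB = 2924/930 ≈ 3.144086. From m = (1 + c)/(c + rr + e), rearranging gives 1 + c = m·(c + rr + e), so c·(1 − m) = m·(rr + e) − 1.
Hence c = [m·(rr + e) − 1]/(1 − m) = [3.144086 × (0.226 + 0.03) − 1] / (1 − 3.144086) ≈ 0.091001.

0.091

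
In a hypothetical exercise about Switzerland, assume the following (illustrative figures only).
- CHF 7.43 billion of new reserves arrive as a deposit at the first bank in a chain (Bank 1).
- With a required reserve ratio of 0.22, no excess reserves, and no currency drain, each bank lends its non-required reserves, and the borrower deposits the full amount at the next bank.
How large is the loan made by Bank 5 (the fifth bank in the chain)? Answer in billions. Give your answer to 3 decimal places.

CHF 2.145 billion

Each bank lends a fraction (1 − rr) = 0.7800 of the deposit it receives, so Bank 5 receives 7.43·0.7800^4 and lends 7.43·0.7800^5 ≈ 2.1452 billion.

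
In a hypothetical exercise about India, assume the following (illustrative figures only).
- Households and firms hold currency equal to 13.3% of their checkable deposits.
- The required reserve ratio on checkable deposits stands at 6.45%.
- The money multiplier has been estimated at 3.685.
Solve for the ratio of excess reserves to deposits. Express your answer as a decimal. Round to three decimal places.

Using m = 3.685. Since m = (1 + c)/(c + rr + e), the denominator satisfies c + rr + e = (1 + c)/m = (1 + 0.133) / 3.685 ≈ 0.307463.
With c = 0.133 and rr = 0.0645, the ratio of excess reserves to deposits is 0.307463 − 0.133 − 0.0645 = 0.109963.

0.110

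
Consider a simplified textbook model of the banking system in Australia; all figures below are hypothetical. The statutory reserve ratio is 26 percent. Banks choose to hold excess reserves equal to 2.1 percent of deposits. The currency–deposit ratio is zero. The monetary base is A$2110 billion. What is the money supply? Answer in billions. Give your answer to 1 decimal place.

The money multiplier is m = 1 / (rr + e) = 1 / (0.26 + 0.021) ≈ 3.558719.
So M = m × MB = 3.558719 × 2110 ≈ 7508.8971 billion.

A$7508.9 billion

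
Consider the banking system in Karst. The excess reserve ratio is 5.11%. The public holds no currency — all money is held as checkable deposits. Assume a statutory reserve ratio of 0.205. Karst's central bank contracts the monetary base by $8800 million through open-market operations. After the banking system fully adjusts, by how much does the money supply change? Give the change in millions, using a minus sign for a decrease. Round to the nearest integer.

The money multiplier is m = 1 / (rr + e) = 1 / (0.205 + 0.0511) ≈ 3.90472.
The sale removes 8800 million of base, so ΔM = m × ΔMB = 3.90472 × (−8800) = -34361.536 million.

-34362 million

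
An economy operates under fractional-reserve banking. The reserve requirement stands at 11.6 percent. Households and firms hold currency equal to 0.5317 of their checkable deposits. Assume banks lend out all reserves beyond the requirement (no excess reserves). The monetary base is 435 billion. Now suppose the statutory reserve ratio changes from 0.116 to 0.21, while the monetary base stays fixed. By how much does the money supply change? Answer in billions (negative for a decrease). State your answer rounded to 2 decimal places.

Initially m₁ = (1 + 0.5317) / (0.116 + 0.5317) ≈ 2.364829, so M₁ = 2.364829 × 435 ≈ 1028.7006 billion.
After the change m₂ = (1 + 0.5317) / (0.21 + 0.5317) ≈ 2.065121, so M₂ = 2.065121 × 435 ≈ 898.3276 billion.
ΔM = M₂ − M₁ = 898.3276 − 1028.7006 = -130.373 billion.

-130.37 billion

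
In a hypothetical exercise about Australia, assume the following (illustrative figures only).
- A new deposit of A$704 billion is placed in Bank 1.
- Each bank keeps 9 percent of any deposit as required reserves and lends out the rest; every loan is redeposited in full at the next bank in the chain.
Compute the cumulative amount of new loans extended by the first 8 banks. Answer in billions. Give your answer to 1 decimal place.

Bank i lends (1 − rr)^i of the original deposit: Bank 1 lends 704·0.9100 = 640.6400, Bank 2 lends 704·0.9100² = 582.9824, and so on.
Summing a geometric series: total = 704·[0.9100·(1 − 0.9100^8) / (1 − 0.9100)] ≈ 3770.8602 billion.

A$3770.9 billion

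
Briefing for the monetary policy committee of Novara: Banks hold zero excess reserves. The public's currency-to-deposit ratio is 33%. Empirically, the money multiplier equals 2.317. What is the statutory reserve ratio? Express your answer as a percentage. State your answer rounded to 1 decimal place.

24.4%

Using m = 2.317. Since m = (1 + c)/(c + rr + e), the denominator satisfies c + rr + e = (1 + c)/m = (1 + 0.33) / 2.317 ≈ 0.574018.
With c = 0.33 and e = 0, the statutory reserve ratio is 0.574018 − 0.33 − 0 = 0.244018.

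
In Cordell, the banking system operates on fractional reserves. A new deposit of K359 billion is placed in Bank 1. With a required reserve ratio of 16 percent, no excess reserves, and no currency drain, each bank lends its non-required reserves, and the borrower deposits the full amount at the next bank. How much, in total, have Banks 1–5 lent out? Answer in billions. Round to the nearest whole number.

K1097 billion

Bank i lends (1 − rr)^i of the original deposit: Bank 1 lends 359·0.8400 = 301.5600, Bank 2 lends 359·0.8400² = 253.3104, and so on.
Summing a geometric series: total = 359·[0.8400·(1 − 0.8400^5) / (1 − 0.8400)] ≈ 1096.5250 billion.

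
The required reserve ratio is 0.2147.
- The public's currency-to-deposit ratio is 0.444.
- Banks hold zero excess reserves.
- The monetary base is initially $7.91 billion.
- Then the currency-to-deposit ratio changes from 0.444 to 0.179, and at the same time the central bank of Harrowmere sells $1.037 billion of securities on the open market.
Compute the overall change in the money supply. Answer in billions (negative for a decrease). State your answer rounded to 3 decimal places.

Before: m₁ = (1 + 0.444) / (0.2147 + 0.444) ≈ 2.19220, MB₁ = 7.91, so M₁ = 2.19220 × 7.91 ≈ 17.3403 billion.
After: m₂ = (1 + 0.179) / (0.2147 + 0.179) ≈ 2.99467, MB₂ = 7.91 − 1.037 = 6.873, so M₂ = 2.99467 × 6.873 ≈ 20.5824 billion.
ΔM = M₂ − M₁ = 20.5824 − 17.3403 = 3.2421 billion.

$3.242 billion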